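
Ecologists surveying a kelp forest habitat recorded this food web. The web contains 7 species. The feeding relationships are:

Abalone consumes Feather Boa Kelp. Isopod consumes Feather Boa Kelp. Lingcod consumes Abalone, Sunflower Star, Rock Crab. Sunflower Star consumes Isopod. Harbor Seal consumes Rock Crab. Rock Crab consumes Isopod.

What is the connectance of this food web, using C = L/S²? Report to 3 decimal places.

The web has S = 7 species and L = 8 feeding links.
C = L / S² = 8 / 49 = 0.1633 ≈ 0.163.

C = 0.163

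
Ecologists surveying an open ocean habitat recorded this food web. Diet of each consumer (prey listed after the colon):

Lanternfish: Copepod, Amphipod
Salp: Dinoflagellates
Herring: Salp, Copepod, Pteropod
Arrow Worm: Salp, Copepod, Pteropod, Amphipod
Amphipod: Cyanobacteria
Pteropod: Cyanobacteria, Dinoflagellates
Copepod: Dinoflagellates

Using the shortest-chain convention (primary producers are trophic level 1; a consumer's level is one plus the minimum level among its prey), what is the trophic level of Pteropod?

Cyanobacteria is a producer → level 1.
Pteropod eats Cyanobacteria → level 2.

Trophic level 2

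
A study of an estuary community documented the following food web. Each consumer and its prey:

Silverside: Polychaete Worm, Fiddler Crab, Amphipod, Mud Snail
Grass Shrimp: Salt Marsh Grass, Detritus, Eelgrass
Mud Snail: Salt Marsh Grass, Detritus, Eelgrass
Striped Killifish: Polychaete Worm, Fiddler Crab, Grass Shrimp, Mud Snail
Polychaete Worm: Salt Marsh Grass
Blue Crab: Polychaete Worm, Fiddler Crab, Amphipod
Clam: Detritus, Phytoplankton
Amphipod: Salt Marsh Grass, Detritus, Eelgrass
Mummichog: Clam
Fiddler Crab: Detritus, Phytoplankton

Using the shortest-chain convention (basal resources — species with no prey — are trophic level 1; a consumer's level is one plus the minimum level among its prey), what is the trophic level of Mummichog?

Detritus has no prey (basal) → level 1.
Clam eats Detritus → level 2.
Mummichog eats Clam → level 3.
No prey of Mummichog is below level 2, so 3 is the minimum.

Trophic level 3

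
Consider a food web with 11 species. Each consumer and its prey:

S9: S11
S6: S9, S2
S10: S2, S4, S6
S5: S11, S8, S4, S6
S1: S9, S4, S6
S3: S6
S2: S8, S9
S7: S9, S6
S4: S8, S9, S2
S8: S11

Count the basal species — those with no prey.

Basal species (no prey listed): S11.
Count: 1.

1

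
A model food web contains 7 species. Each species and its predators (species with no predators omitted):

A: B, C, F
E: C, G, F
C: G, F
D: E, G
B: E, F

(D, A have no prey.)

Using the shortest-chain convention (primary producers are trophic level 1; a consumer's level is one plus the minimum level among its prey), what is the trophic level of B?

Trophic level 2

A is a producer → level 1.
B eats A → level 2.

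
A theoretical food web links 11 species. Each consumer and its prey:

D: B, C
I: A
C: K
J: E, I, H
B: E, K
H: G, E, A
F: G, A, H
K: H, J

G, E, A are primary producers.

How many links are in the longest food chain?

5 links

One longest chain: A → I → J → K → B → D.
It has 6 species and 5 links.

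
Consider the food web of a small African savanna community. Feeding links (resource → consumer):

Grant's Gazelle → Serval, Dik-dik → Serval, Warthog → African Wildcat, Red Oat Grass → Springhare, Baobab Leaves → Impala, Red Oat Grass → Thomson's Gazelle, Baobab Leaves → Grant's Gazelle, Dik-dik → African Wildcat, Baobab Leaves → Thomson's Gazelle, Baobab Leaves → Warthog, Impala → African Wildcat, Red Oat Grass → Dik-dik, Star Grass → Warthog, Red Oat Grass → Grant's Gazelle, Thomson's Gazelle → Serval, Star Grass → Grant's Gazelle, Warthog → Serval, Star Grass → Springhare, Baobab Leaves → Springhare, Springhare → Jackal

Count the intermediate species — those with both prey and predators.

6

Intermediate species (has both prey and predators): Warthog, Springhare, Impala, Thomson's Gazelle, Grant's Gazelle, Dik-dik.
Count: 6.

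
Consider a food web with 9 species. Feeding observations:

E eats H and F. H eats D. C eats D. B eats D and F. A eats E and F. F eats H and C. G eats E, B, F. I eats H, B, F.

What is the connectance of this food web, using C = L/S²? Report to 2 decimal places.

The web has S = 9 species and L = 16 feeding links.
C = L / S² = 16 / 81 = 0.1975 ≈ 0.20.

C = 0.20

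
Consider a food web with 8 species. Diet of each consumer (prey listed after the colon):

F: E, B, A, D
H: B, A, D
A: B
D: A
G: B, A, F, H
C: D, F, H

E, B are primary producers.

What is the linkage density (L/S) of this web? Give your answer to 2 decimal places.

L/S = 2.00

There are L = 16 links among S = 8 species.
L/S = 16/8 = 2.0000 ≈ 2.00.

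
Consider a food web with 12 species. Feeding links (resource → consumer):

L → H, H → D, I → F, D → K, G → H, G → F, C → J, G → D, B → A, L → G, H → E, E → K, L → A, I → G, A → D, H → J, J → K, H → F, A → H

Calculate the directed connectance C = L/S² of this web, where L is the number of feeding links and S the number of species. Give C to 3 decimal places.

The web has S = 12 species and L = 19 feeding links.
C = L / S² = 19 / 144 = 0.1319 ≈ 0.132.

C = 0.132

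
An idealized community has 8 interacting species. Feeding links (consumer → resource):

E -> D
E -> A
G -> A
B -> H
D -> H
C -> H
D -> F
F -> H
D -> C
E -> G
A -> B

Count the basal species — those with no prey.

Basal species (no prey listed): H.
Count: 1.

1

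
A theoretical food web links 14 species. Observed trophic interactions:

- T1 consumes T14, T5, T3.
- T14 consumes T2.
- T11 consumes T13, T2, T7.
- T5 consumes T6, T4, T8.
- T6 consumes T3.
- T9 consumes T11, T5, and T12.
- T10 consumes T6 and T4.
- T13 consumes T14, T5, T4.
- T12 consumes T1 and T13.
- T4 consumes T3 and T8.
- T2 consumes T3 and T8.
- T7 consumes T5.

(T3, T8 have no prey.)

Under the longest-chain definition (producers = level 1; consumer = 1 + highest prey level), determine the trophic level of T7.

Trophic level 4

T3 is a producer → level 1.
T6 eats T3 → level 2.
T5 eats T6 (level 2); other prey at levels: T8 1, T4 2 → level 3.
T7 eats T5 → level 4.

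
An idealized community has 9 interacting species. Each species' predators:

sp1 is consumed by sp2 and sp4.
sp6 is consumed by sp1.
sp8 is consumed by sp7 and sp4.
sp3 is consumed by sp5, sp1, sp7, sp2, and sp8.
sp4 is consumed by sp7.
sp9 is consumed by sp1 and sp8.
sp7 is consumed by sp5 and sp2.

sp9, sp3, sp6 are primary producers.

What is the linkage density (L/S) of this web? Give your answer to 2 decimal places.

L/S = 1.67

There are L = 15 links among S = 9 species.
L/S = 15/9 = 1.6667 ≈ 1.67.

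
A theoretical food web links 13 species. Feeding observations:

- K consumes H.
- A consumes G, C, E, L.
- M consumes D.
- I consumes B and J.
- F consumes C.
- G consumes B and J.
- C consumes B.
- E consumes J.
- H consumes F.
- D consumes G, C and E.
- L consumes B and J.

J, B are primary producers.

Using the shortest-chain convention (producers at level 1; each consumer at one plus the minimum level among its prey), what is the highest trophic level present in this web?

5

Producers (level 1): J, B.
Following each consumer down to its lowest-level prey: B → C → F → H → K (levels 1 through 5).
All prey of K (H 4) are at level 4 or above, so K is at level 1 + 4 = 5.
Every consumer has at least one prey at level 4 or below, so none exceeds level 5.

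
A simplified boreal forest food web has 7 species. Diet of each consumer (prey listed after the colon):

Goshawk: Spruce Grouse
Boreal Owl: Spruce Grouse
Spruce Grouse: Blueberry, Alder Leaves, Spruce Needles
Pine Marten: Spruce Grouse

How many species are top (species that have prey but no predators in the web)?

3

Top species (has prey, but nothing eats it): Goshawk, Pine Marten, Boreal Owl.
Count: 3.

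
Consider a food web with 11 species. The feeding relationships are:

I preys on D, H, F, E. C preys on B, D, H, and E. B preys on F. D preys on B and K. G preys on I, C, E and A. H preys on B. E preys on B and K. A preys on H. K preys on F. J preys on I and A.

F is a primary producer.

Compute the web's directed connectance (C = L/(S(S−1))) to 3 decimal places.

The web has S = 11 species and L = 22 feeding links.
C = L / (S(S−1)) = 22 / 110 = 0.2000 ≈ 0.200.

C = 0.200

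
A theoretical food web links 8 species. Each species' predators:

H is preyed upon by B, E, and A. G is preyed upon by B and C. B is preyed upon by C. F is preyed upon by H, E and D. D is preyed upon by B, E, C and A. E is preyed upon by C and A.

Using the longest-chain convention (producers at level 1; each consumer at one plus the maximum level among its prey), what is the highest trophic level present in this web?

Producers (level 1): F, G.
F → D → E → A gives A level 4.
No species has a prey at level 4, so no species reaches level 5.

4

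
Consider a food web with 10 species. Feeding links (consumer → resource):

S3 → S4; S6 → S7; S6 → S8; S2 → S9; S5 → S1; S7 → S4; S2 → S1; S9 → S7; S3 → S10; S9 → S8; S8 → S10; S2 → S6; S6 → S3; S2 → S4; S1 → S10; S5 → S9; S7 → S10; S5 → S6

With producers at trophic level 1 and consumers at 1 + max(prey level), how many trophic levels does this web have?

4

Producers (level 1): S10, S4.
S10 → S3 → S6 → S2 gives S2 level 4.
No species has a prey at level 4, so no species reaches level 5.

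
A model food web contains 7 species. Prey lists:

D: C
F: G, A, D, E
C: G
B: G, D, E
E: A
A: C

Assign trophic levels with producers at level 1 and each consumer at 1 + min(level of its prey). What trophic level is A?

G is a producer → level 1.
C eats G → level 2.
A eats C → level 3.
No prey of A is below level 2, so 3 is the minimum.

Trophic level 3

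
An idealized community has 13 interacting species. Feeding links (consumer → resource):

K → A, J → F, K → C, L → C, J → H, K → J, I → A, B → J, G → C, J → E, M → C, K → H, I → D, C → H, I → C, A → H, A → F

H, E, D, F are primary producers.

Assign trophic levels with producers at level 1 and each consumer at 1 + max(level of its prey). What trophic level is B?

H is a producer → level 1.
J eats H (level 1); other prey at levels: E 1, F 1 → level 2.
B eats J → level 3.

Trophic level 3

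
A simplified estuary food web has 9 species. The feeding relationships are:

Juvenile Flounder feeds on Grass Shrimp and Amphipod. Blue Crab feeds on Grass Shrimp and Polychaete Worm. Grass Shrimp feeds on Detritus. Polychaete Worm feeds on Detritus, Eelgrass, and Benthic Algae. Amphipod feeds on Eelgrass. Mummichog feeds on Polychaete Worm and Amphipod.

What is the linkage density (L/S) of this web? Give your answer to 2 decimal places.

L/S = 1.22

There are L = 11 links among S = 9 species.
L/S = 11/9 = 1.2222 ≈ 1.22.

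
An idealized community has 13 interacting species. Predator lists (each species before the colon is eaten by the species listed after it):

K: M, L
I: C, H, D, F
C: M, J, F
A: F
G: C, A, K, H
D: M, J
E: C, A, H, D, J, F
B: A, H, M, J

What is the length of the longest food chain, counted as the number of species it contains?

One longest chain: I → D → M.
It has 3 species and 2 links.

3 species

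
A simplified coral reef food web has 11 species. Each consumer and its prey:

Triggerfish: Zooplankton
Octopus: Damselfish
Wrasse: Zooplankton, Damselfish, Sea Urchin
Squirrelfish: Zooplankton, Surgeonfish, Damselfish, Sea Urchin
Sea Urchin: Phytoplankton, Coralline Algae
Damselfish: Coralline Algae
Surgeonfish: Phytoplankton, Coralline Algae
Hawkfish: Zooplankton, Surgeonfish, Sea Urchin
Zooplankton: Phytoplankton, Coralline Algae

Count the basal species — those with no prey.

2

Basal species (no prey listed): Phytoplankton, Coralline Algae.
Count: 2.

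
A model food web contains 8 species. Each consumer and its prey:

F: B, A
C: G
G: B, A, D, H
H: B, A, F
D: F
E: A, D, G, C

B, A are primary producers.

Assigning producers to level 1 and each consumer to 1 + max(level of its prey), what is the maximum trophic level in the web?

Producers (level 1): B, A.
B → F → D → G → C → E gives E level 6.
No species has a prey at level 6, so no species reaches level 7.

6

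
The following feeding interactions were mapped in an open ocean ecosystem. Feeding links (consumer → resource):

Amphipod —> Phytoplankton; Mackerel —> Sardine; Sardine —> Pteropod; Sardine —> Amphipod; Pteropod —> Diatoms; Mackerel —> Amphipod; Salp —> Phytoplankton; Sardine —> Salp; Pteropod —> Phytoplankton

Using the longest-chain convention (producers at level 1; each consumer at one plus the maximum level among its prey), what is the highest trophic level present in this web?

4

Producers (level 1): Phytoplankton, Diatoms.
Phytoplankton → Pteropod → Sardine → Mackerel gives Mackerel level 4.
No species has a prey at level 4, so no species reaches level 5.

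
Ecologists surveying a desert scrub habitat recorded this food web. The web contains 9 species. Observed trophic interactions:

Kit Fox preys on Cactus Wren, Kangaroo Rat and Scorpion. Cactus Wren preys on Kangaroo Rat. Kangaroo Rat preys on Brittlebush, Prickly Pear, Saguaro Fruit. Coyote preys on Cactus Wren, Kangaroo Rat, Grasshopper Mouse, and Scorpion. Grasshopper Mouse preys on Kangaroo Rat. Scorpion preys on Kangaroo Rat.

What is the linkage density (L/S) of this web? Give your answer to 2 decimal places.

L/S = 1.44

There are L = 13 links among S = 9 species.
L/S = 13/9 = 1.4444 ≈ 1.44.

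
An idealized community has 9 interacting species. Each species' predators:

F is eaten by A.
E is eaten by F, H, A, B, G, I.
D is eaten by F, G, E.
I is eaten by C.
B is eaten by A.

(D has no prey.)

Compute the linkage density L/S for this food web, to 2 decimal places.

There are L = 12 links among S = 9 species.
L/S = 12/9 = 1.3333 ≈ 1.33.

L/S = 1.33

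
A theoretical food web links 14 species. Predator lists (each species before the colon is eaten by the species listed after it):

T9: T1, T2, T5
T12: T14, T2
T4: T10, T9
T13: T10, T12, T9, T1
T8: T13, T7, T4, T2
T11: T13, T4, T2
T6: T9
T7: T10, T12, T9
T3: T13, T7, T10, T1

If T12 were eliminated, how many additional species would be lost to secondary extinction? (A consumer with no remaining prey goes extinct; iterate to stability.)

1

Remove T12.
Round 1: T14 (all prey gone) → extinct.
No further losses. Total secondary extinctions: 1.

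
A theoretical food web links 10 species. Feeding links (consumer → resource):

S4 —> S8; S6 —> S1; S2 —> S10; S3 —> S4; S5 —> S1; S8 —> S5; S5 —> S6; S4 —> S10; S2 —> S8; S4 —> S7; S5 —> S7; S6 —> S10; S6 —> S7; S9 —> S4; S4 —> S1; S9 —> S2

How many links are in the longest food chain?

One longest chain: S10 → S6 → S5 → S8 → S4 → S3.
It has 6 species and 5 links.

5 links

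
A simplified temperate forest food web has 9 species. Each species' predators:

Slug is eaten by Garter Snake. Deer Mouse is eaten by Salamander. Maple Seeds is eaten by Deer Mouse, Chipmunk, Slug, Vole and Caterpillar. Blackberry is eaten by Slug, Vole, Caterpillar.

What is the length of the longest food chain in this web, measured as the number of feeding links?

One longest chain: Blackberry → Slug → Garter Snake.
It has 3 species and 2 links.

2 links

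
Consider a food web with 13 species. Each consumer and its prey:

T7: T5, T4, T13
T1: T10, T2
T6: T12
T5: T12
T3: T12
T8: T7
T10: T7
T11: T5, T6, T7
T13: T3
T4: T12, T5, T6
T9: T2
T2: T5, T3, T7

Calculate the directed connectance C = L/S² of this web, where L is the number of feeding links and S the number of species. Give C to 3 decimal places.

C = 0.124

The web has S = 13 species and L = 21 feeding links.
C = L / S² = 21 / 169 = 0.1243 ≈ 0.124.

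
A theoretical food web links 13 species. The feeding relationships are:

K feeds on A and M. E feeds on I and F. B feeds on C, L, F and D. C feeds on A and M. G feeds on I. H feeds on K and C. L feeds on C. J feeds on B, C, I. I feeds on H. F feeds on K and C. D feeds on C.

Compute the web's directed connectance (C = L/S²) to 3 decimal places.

C = 0.124

The web has S = 13 species and L = 21 feeding links.
C = L / S² = 21 / 169 = 0.1243 ≈ 0.124.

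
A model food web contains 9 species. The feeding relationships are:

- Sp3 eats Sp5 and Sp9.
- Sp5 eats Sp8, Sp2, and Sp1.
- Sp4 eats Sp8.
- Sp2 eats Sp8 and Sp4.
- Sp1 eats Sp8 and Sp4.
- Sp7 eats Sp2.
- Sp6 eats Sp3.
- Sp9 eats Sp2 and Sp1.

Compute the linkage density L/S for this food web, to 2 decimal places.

L/S = 1.56

There are L = 14 links among S = 9 species.
L/S = 14/9 = 1.5556 ≈ 1.56.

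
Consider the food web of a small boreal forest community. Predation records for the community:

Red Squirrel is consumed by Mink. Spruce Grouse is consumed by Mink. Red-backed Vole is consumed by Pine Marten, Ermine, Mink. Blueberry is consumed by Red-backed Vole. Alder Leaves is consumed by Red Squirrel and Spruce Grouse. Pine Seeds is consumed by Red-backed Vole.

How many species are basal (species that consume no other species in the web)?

Basal species (no prey listed): Blueberry, Alder Leaves, Pine Seeds.
Count: 3.

3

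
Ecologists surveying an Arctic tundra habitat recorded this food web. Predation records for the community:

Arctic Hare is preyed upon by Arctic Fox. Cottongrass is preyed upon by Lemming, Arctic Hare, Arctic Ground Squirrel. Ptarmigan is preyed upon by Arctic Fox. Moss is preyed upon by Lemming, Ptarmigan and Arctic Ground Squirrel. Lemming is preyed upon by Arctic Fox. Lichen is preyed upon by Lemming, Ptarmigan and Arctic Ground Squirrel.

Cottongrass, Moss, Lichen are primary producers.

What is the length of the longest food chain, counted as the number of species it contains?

3 species

One longest chain: Cottongrass → Arctic Hare → Arctic Fox.
It has 3 species and 2 links.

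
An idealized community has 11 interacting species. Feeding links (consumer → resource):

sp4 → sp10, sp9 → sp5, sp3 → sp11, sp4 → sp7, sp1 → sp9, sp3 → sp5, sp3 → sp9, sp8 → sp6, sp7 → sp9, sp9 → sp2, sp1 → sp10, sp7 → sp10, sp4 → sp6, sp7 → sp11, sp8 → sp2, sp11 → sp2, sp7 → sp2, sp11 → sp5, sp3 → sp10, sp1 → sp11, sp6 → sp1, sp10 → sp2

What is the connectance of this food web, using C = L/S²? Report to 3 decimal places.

The web has S = 11 species and L = 22 feeding links.
C = L / S² = 22 / 121 = 0.1818 ≈ 0.182.

C = 0.182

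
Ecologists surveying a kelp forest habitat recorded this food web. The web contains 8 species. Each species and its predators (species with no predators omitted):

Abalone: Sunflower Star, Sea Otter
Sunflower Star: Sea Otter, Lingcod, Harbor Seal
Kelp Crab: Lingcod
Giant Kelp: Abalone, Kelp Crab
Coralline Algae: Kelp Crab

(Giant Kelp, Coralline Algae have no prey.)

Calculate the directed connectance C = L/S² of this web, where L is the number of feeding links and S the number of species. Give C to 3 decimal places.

The web has S = 8 species and L = 9 feeding links.
C = L / S² = 9 / 64 = 0.1406 ≈ 0.141.

C = 0.141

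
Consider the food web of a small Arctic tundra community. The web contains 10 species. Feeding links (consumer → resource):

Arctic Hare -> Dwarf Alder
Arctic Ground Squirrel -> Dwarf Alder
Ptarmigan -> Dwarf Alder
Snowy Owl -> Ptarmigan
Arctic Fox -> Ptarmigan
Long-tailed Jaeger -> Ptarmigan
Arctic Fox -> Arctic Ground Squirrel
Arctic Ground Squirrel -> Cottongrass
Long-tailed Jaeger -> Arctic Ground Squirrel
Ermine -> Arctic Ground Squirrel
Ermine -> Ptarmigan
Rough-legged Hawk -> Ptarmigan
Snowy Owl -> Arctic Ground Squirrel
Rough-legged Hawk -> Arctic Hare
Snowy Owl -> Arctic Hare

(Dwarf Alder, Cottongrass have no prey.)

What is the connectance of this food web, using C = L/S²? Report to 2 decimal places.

The web has S = 10 species and L = 15 feeding links.
C = L / S² = 15 / 100 = 0.1500 ≈ 0.15.

C = 0.15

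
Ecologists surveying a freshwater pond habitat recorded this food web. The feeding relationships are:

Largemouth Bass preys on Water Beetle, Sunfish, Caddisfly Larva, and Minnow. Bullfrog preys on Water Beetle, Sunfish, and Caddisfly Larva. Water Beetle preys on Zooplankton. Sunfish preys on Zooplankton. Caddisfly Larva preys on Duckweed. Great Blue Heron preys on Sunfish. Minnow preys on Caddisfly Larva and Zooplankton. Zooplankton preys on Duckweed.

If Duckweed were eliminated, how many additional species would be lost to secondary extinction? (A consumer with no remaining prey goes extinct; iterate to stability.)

8

Remove Duckweed.
Round 1: Zooplankton (all prey gone), Caddisfly Larva (all prey gone) → extinct.
Round 2: Water Beetle (all prey gone), Sunfish (all prey gone), Minnow (all prey gone) → extinct.
Round 3: Largemouth Bass (all prey gone), Bullfrog (all prey gone), Great Blue Heron (all prey gone) → extinct.
No further losses. Total secondary extinctions: 8.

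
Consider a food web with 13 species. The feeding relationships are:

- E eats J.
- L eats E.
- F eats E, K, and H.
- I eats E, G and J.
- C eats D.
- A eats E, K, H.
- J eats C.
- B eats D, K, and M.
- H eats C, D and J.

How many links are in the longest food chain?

4 links

One longest chain: D → C → J → E → L.
It has 5 species and 4 links.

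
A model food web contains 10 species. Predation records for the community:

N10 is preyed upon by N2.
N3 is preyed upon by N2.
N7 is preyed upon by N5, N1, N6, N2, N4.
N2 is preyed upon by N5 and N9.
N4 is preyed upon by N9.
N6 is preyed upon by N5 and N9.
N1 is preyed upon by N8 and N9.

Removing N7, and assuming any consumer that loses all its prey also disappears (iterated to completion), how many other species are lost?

4

Remove N7.
Round 1: N6 (all prey gone), N4 (all prey gone), N1 (all prey gone) → extinct.
Round 2: N8 (all prey gone) → extinct.
No further losses. Total secondary extinctions: 4.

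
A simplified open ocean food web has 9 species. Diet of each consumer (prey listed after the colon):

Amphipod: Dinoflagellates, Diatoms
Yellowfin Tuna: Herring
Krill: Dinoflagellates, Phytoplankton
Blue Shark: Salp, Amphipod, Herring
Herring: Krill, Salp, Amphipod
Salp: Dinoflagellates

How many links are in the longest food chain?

One longest chain: Dinoflagellates → Krill → Herring → Blue Shark.
It has 4 species and 3 links.

3 links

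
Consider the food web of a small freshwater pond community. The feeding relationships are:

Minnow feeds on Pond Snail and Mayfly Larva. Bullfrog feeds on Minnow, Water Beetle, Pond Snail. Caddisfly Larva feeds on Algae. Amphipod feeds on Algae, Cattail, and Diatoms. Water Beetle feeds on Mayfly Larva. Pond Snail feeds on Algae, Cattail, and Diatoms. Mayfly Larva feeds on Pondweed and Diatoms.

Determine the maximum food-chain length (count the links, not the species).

3 links

One longest chain: Diatoms → Mayfly Larva → Water Beetle → Bullfrog.
It has 4 species and 3 links.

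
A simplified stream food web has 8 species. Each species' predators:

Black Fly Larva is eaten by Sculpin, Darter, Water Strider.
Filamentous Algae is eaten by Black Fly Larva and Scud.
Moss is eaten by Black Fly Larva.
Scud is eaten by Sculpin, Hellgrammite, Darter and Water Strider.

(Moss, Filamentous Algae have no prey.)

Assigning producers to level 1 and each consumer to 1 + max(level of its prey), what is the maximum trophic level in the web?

3

Producers (level 1): Moss, Filamentous Algae.
Filamentous Algae → Scud → Darter gives Darter level 3.
No species has a prey at level 3, so no species reaches level 4.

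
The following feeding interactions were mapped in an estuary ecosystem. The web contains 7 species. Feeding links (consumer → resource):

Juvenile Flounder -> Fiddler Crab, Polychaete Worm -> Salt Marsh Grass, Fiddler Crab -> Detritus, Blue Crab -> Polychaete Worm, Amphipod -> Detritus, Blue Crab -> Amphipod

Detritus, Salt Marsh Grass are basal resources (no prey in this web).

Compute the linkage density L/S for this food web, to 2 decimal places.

L/S = 0.86

There are L = 6 links among S = 7 species.
L/S = 6/7 = 0.8571 ≈ 0.86.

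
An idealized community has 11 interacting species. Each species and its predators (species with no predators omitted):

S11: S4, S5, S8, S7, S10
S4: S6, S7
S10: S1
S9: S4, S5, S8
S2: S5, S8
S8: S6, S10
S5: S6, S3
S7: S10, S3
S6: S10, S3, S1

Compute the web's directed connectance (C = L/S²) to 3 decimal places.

C = 0.182

The web has S = 11 species and L = 22 feeding links.
C = L / S² = 22 / 121 = 0.1818 ≈ 0.182.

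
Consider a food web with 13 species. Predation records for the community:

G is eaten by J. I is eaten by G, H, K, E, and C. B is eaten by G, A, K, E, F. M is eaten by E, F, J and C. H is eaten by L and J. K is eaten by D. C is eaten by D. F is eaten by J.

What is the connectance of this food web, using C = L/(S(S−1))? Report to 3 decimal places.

The web has S = 13 species and L = 20 feeding links.
C = L / (S(S−1)) = 20 / 156 = 0.1282 ≈ 0.128.

C = 0.128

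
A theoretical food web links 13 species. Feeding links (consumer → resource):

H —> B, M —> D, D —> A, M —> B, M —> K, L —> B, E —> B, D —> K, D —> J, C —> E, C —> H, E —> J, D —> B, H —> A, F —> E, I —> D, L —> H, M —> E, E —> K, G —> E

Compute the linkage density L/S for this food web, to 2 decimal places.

There are L = 20 links among S = 13 species.
L/S = 20/13 = 1.5385 ≈ 1.54.

L/S = 1.54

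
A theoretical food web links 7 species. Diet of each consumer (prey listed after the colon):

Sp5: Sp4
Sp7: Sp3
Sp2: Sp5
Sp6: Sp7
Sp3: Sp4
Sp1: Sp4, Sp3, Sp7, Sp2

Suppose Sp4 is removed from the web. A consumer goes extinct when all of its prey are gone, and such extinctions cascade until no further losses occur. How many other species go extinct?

Remove Sp4.
Round 1: Sp5 (all prey gone), Sp3 (all prey gone) → extinct.
Round 2: Sp7 (all prey gone), Sp2 (all prey gone) → extinct.
Round 3: Sp1 (all prey gone), Sp6 (all prey gone) → extinct.
No further losses. Total secondary extinctions: 6.

6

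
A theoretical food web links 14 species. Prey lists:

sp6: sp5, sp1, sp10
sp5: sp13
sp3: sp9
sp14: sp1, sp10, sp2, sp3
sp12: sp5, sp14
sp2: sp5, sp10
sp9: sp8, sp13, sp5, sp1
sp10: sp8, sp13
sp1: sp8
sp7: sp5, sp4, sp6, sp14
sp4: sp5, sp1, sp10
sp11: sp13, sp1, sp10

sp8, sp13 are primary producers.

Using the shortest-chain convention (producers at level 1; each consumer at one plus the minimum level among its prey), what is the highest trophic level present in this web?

3

Producers (level 1): sp8, sp13.
Following each consumer down to its lowest-level prey: sp13 → sp5 → sp6 (levels 1 through 3).
All prey of sp6 (sp5 2, sp1 2, sp10 2) are at level 2 or above, so sp6 is at level 1 + 2 = 3.
Every consumer has at least one prey at level 2 or below, so none exceeds level 3.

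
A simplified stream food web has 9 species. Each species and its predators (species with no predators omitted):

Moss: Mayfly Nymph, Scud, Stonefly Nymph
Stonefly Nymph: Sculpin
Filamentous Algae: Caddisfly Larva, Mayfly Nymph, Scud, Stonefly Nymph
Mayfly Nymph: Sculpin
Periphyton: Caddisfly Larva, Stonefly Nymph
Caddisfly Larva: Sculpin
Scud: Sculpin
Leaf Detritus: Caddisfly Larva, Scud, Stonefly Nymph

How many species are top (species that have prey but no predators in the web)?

1

Top species (has prey, but nothing eats it): Sculpin.
Count: 1.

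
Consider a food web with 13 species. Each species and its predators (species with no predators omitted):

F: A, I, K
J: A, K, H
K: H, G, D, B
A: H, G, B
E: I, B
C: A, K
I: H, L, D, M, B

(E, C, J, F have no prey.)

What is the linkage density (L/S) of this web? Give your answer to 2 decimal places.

There are L = 22 links among S = 13 species.
L/S = 22/13 = 1.6923 ≈ 1.69.

L/S = 1.69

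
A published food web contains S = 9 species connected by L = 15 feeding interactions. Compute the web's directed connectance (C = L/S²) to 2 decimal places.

C = 0.19

The web has S = 9 species and L = 15 feeding links.
C = L / S² = 15 / 81 = 0.1852 ≈ 0.19.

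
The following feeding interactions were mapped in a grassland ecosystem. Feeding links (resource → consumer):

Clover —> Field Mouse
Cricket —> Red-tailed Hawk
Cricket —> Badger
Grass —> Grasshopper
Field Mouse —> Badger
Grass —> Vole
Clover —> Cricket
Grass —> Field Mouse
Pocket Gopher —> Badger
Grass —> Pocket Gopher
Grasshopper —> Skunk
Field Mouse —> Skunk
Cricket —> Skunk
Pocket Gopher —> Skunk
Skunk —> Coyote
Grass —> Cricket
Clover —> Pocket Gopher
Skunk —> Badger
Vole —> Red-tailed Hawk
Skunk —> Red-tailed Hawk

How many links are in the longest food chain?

One longest chain: Grass → Pocket Gopher → Skunk → Coyote.
It has 4 species and 3 links.

3 links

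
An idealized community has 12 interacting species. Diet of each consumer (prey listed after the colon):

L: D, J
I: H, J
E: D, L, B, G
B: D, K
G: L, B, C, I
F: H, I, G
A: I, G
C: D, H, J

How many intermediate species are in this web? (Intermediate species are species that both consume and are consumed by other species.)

5

Intermediate species (has both prey and predators): L, B, C, I, G.
Count: 5.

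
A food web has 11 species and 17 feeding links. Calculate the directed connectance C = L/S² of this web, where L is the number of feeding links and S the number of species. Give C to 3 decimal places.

C = 0.140

The web has S = 11 species and L = 17 feeding links.
C = L / S² = 17 / 121 = 0.1405 ≈ 0.140.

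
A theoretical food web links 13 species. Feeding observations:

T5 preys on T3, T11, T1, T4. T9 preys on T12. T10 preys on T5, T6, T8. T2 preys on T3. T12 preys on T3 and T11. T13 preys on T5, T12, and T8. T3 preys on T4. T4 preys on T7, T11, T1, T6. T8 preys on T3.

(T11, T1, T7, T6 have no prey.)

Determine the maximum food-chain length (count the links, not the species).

One longest chain: T11 → T4 → T3 → T5 → T13.
It has 5 species and 4 links.

4 links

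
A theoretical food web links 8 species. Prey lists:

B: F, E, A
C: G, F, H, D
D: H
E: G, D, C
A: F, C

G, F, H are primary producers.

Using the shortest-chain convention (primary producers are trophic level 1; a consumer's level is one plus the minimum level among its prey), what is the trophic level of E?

Trophic level 2

G is a producer → level 1.
E eats G → level 2.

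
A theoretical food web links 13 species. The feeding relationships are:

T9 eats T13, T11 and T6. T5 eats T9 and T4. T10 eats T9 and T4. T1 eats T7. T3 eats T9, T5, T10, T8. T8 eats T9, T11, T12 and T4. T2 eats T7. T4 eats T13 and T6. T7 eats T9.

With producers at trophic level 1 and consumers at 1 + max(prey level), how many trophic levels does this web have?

4

Producers (level 1): T13, T12, T11, T6.
T13 → T9 → T7 → T2 gives T2 level 4.
No species has a prey at level 4, so no species reaches level 5.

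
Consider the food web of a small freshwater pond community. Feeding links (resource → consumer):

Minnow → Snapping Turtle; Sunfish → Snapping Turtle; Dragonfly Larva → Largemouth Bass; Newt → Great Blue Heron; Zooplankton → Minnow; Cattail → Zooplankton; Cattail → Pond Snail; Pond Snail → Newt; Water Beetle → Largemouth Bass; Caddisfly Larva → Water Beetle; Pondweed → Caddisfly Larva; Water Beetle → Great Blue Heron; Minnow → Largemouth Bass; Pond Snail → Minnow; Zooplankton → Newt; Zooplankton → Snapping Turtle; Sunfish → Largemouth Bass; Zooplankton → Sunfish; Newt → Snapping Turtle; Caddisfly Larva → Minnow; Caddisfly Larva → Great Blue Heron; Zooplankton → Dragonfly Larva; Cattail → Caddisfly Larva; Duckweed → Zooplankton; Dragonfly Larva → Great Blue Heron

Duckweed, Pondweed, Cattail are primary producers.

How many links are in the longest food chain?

3 links

One longest chain: Duckweed → Zooplankton → Dragonfly Larva → Great Blue Heron.
It has 4 species and 3 links.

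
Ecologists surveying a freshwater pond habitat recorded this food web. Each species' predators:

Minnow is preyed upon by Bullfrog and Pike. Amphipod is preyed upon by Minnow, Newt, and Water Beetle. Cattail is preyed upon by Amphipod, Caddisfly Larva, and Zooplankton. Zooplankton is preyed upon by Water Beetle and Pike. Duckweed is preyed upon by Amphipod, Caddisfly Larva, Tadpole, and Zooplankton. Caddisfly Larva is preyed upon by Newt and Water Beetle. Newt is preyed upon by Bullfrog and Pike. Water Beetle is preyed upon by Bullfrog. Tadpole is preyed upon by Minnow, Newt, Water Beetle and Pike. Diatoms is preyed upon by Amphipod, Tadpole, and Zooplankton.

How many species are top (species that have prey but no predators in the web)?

2

Top species (has prey, but nothing eats it): Pike, Bullfrog.
Count: 2.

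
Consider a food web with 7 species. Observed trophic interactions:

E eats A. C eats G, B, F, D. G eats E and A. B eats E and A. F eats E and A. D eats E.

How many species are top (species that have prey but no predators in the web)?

1

Top species (has prey, but nothing eats it): C.
Count: 1.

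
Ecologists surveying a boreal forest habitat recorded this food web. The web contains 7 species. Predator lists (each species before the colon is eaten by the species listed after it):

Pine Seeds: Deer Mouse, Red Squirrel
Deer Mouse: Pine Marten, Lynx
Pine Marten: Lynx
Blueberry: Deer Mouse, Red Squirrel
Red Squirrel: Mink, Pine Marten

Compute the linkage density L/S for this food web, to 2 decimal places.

L/S = 1.29

There are L = 9 links among S = 7 species.
L/S = 9/7 = 1.2857 ≈ 1.29.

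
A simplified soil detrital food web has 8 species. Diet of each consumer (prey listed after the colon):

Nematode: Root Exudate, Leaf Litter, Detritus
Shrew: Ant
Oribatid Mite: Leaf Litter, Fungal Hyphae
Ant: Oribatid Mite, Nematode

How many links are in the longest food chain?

One longest chain: Leaf Litter → Oribatid Mite → Ant → Shrew.
It has 4 species and 3 links.

3 links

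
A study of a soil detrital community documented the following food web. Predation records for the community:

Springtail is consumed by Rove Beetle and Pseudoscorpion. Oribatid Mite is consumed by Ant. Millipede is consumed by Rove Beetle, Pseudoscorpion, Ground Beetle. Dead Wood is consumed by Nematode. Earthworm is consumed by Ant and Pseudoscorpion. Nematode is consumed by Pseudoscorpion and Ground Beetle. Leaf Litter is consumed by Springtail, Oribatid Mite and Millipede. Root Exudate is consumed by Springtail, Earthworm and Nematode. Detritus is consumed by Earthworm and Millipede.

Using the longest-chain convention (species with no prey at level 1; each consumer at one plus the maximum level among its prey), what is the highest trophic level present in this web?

Basal resources (level 1): Root Exudate, Leaf Litter, Dead Wood, Detritus.
Leaf Litter → Millipede → Ground Beetle gives Ground Beetle level 3.
No species has a prey at level 3, so no species reaches level 4.

3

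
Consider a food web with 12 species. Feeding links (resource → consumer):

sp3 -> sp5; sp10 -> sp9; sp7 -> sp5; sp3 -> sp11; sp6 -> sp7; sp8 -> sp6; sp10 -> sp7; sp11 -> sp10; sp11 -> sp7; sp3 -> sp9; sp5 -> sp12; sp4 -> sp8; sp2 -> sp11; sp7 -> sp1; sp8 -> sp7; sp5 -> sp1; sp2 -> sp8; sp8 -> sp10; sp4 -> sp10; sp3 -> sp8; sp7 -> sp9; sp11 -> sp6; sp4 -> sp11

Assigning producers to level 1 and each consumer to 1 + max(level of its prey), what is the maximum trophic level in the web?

6

Producers (level 1): sp3, sp4, sp2.
sp3 → sp11 → sp10 → sp7 → sp5 → sp1 gives sp1 level 6.
No species has a prey at level 6, so no species reaches level 7.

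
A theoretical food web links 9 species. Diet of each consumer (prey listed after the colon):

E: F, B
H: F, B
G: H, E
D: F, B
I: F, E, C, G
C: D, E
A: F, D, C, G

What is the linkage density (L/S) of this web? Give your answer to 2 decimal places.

L/S = 2.00

There are L = 18 links among S = 9 species.
L/S = 18/9 = 2.0000 ≈ 2.00.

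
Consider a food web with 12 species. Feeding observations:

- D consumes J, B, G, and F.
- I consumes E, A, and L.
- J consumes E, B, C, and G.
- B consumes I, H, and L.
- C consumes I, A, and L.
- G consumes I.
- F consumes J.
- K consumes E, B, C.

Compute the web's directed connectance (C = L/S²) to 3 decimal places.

The web has S = 12 species and L = 22 feeding links.
C = L / S² = 22 / 144 = 0.1528 ≈ 0.153.

C = 0.153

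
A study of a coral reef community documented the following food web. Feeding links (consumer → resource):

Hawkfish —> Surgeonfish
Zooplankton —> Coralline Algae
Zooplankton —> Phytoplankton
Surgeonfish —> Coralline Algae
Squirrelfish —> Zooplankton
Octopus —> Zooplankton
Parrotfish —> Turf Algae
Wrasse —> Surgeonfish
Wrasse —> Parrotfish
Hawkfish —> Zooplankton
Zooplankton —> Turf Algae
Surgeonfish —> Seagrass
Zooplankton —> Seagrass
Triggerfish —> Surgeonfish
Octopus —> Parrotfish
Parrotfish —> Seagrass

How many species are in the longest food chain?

One longest chain: Seagrass → Surgeonfish → Hawkfish.
It has 3 species and 2 links.

3 species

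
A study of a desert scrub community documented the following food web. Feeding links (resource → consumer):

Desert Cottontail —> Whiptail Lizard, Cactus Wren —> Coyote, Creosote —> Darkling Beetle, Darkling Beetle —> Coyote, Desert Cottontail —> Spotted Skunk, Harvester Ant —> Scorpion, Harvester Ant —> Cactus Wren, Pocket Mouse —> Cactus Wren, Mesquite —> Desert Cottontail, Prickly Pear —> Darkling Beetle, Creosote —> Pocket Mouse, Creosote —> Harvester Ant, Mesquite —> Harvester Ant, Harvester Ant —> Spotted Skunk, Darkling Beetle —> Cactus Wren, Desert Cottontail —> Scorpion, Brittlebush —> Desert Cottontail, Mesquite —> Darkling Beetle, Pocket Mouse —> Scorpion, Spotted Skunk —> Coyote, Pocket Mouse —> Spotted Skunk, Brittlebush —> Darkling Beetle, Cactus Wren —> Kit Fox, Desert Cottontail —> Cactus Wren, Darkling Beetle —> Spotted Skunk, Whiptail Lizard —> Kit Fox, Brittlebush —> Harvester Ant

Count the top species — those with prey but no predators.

Top species (has prey, but nothing eats it): Scorpion, Coyote, Kit Fox.
Count: 3.

3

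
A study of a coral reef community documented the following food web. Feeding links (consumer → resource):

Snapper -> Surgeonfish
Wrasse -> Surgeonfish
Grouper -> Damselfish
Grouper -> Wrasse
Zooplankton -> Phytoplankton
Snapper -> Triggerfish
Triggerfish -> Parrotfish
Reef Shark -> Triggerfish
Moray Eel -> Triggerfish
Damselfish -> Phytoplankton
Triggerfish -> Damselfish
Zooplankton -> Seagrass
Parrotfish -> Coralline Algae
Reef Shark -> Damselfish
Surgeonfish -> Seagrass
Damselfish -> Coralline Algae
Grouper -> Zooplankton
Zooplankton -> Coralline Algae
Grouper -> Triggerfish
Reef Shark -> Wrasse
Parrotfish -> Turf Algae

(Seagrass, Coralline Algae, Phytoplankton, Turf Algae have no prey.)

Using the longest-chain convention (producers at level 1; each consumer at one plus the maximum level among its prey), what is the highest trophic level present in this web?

Producers (level 1): Seagrass, Coralline Algae, Phytoplankton, Turf Algae.
Coralline Algae → Damselfish → Triggerfish → Reef Shark gives Reef Shark level 4.
No species has a prey at level 4, so no species reaches level 5.

4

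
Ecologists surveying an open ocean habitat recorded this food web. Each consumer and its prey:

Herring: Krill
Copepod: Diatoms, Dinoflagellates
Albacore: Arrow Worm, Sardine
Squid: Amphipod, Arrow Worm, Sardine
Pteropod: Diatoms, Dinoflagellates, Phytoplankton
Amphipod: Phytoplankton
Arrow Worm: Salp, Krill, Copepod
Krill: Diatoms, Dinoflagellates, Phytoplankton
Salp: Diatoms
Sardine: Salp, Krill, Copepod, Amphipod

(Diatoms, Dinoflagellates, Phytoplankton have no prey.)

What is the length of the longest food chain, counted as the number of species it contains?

One longest chain: Diatoms → Salp → Arrow Worm → Squid.
It has 4 species and 3 links.

4 species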